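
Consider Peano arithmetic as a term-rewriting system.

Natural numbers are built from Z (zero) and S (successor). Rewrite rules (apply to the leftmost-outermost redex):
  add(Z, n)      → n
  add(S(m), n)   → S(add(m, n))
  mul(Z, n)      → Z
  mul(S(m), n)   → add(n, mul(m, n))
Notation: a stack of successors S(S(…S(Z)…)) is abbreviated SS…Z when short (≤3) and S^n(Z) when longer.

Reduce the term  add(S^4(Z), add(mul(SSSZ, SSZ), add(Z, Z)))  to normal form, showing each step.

  start: add(S^4(Z), add(mul(SSSZ, SSZ), add(Z, Z)))
  →1  S(add(SSSZ, add(mul(SSSZ, SSZ), add(Z, Z))))
  →2  S(S(add(SSZ, add(mul(SSSZ, SSZ), add(Z, Z)))))
  →3  S(S(S(add(SZ, add(mul(SSSZ, SSZ), add(Z, Z))))))
  →4  S(S(S(S(add(Z, add(mul(SSSZ, SSZ), add(Z, Z)))))))
  →5  S(S(S(S(add(mul(SSSZ, SSZ), add(Z, Z))))))
  →6  S(S(S(S(add(add(SSZ, mul(SSZ, SSZ)), add(Z, Z))))))
  →7  S(S(S(S(add(S(add(SZ, mul(SSZ, SSZ))), add(Z, Z))))))
  →8  S(S(S(S(S(add(add(SZ, mul(SSZ, SSZ)), add(Z, Z)))))))
  →9  S(S(S(S(S(add(S(add(Z, mul(SSZ, SSZ))), add(Z, Z)))))))
  →10  S(S(S(S(S(S(add(add(Z, mul(SSZ, SSZ)), add(Z, Z))))))))
  →11  S(S(S(S(S(S(add(mul(SSZ, SSZ), add(Z, Z))))))))
  →12  S(S(S(S(S(S(add(add(SSZ, mul(SZ, SSZ)), add(Z, Z))))))))
  →13  S(S(S(S(S(S(add(S(add(SZ, mul(SZ, SSZ))), add(Z, Z))))))))
  →14  S(S(S(S(S(S(S(add(add(SZ, mul(SZ, SSZ)), add(Z, Z)))))))))
  →15  S(S(S(S(S(S(S(add(S(add(Z, mul(SZ, SSZ))), add(Z, Z)))))))))
  →16  S(S(S(S(S(S(S(S(add(add(Z, mul(SZ, SSZ)), add(Z, Z))))))))))
  →17  S(S(S(S(S(S(S(S(add(mul(SZ, SSZ), add(Z, Z))))))))))
  →18  S(S(S(S(S(S(S(S(add(add(SSZ, mul(Z, SSZ)), add(Z, Z))))))))))
  →19  S(S(S(S(S(S(S(S(add(S(add(SZ, mul(Z, SSZ))), add(Z, Z))))))))))
  →20  S(S(S(S(S(S(S(S(S(add(add(SZ, mul(Z, SSZ)), add(Z, Z)))))))))))
  →21  S(S(S(S(S(S(S(S(S(add(S(add(Z, mul(Z, SSZ))), add(Z, Z)))))))))))
  →22  S(S(S(S(S(S(S(S(S(S(add(add(Z, mul(Z, SSZ)), add(Z, Z))))))))))))
  →23  S(S(S(S(S(S(S(S(S(S(add(mul(Z, SSZ), add(Z, Z))))))))))))
  →24  S(S(S(S(S(S(S(S(S(S(add(Z, add(Z, Z))))))))))))
  →25  S(S(S(S(S(S(S(S(S(S(add(Z, Z)))))))))))
  →26  S^10(Z)

Answer: normal form = S^10(Z)  (in 26 steps)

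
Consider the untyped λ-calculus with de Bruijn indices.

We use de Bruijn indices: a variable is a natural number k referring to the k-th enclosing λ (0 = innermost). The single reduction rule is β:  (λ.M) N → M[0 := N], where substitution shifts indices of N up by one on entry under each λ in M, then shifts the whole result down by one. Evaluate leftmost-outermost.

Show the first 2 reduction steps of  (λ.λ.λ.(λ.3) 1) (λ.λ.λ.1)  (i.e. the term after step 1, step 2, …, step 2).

  start: (λ.λ.λ.(λ.3) 1) (λ.λ.λ.1)
  →1  λ.λ.(λ.λ.λ.λ.1) 1
  →2  λ.λ.λ.λ.λ.1

Answer: after 2 steps: λ.λ.λ.λ.λ.1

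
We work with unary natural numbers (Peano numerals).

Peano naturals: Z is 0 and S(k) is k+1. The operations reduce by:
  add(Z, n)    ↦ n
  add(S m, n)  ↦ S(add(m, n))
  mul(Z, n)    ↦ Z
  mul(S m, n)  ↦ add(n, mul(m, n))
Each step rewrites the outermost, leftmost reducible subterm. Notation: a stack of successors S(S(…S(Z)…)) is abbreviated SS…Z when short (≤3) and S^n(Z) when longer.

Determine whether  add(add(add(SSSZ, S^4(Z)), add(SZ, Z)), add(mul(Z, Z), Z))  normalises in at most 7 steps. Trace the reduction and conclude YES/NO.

  start: add(add(add(SSSZ, S^4(Z)), add(SZ, Z)), add(mul(Z, Z), Z))
  →1  add(add(S(add(SSZ, S^4(Z))), add(SZ, Z)), add(mul(Z, Z), Z))
  →2  add(S(add(add(SSZ, S^4(Z)), add(SZ, Z))), add(mul(Z, Z), Z))
  →3  S(add(add(add(SSZ, S^4(Z)), add(SZ, Z)), add(mul(Z, Z), Z)))
  →4  S(add(add(S(add(SZ, S^4(Z))), add(SZ, Z)), add(mul(Z, Z), Z)))
  →5  S(add(S(add(add(SZ, S^4(Z)), add(SZ, Z))), add(mul(Z, Z), Z)))
  →6  S(S(add(add(add(SZ, S^4(Z)), add(SZ, Z)), add(mul(Z, Z), Z))))
  →7  S(S(add(add(S(add(Z, S^4(Z))), add(SZ, Z)), add(mul(Z, Z), Z))))

Answer: NO — after 7 steps the term is S(S(add(add(S(add(Z, S^4(Z))), add(SZ, Z)), add(mul(Z, Z), Z)))), not yet normal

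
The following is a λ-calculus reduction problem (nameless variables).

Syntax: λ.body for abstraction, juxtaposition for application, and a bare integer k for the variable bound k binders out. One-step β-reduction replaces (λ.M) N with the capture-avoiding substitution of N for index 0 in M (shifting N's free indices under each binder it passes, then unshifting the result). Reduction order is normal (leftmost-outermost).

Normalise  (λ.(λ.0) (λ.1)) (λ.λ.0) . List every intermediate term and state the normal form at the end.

  start: (λ.(λ.0) (λ.1)) (λ.λ.0)
  [1] (λ.0) (λ.λ.λ.0)
  [2] λ.λ.λ.0

Answer: normal form = λ.λ.λ.0  (in 2 steps)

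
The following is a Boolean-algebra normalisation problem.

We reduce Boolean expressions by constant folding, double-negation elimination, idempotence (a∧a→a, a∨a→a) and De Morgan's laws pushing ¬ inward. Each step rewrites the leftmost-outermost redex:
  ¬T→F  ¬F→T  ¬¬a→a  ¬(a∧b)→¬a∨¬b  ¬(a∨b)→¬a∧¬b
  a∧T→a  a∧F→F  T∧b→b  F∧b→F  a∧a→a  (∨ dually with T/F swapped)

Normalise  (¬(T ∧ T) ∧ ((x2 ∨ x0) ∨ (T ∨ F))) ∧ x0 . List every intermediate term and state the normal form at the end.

Answer: normal form = F  (in 5 steps)

Working:
  start: (¬(T ∧ T) ∧ ((x2 ∨ x0) ∨ (T ∨ F))) ∧ x0
  →1  ((¬T ∨ ¬T) ∧ ((x2 ∨ x0) ∨ (T ∨ F))) ∧ x0
  →2  (¬T ∧ ((x2 ∨ x0) ∨ (T ∨ F))) ∧ x0
  →3  (F ∧ ((x2 ∨ x0) ∨ (T ∨ F))) ∧ x0
  →4  F ∧ x0
  →5  F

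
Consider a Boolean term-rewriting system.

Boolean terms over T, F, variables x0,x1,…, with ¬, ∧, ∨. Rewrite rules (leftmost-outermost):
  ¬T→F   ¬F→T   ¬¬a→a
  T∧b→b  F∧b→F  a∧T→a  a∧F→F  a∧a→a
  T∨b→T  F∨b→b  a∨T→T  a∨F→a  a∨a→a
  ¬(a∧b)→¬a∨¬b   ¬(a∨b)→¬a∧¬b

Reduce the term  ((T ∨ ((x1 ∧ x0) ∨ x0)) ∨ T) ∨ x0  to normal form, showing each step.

Answer: normal form = T  (in 2 steps)

Working:
  start: ((T ∨ ((x1 ∧ x0) ∨ x0)) ∨ T) ∨ x0
  [1] T ∨ x0
  [2] T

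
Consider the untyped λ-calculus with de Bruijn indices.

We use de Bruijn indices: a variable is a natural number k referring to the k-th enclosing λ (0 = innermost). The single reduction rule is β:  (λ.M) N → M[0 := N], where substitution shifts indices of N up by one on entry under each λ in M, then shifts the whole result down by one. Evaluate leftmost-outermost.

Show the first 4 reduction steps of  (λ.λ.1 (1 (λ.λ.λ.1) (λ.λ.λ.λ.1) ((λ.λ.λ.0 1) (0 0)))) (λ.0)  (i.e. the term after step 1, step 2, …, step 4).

Answer: after 4 steps: λ.(λ.λ.1) ((λ.λ.λ.0 1) (0 0))

Derivation:
  start: (λ.λ.1 (1 (λ.λ.λ.1) (λ.λ.λ.λ.1) ((λ.λ.λ.0 1) (0 0)))) (λ.0)
  step 1: λ.(λ.0) ((λ.0) (λ.λ.λ.1) (λ.λ.λ.λ.1) ((λ.λ.λ.0 1) (0 0)))
  step 2: λ.(λ.0) (λ.λ.λ.1) (λ.λ.λ.λ.1) ((λ.λ.λ.0 1) (0 0))
  step 3: λ.(λ.λ.λ.1) (λ.λ.λ.λ.1) ((λ.λ.λ.0 1) (0 0))
  step 4: λ.(λ.λ.1) ((λ.λ.λ.0 1) (0 0))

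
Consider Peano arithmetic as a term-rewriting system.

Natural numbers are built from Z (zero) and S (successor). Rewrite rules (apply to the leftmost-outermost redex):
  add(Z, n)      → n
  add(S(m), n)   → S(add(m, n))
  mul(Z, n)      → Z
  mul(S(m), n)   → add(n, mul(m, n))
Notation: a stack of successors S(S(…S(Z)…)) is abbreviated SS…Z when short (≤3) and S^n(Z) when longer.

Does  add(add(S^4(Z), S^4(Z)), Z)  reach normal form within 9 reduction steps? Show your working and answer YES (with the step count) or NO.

Answer: NO — after 9 steps the term is S(S(S(S(add(S^4(Z), Z))))), not yet normal

Working:
  start: add(add(S^4(Z), S^4(Z)), Z)
  step 1: add(S(add(SSSZ, S^4(Z))), Z)
  step 2: S(add(add(SSSZ, S^4(Z)), Z))
  step 3: S(add(S(add(SSZ, S^4(Z))), Z))
  step 4: S(S(add(add(SSZ, S^4(Z)), Z)))
  step 5: S(S(add(S(add(SZ, S^4(Z))), Z)))
  step 6: S(S(S(add(add(SZ, S^4(Z)), Z))))
  step 7: S(S(S(add(S(add(Z, S^4(Z))), Z))))
  step 8: S(S(S(S(add(add(Z, S^4(Z)), Z)))))
  step 9: S(S(S(S(add(S^4(Z), Z)))))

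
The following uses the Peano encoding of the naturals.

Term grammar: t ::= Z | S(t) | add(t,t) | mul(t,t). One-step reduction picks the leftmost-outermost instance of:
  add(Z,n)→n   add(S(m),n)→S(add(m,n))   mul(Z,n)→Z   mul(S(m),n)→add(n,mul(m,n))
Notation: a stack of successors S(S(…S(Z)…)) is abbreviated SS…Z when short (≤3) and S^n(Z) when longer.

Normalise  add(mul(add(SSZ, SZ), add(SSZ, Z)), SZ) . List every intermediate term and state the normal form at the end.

  start: add(mul(add(SSZ, SZ), add(SSZ, Z)), SZ)
  →1  add(mul(S(add(SZ, SZ)), add(SSZ, Z)), SZ)
  →2  add(add(add(SSZ, Z), mul(add(SZ, SZ), add(SSZ, Z))), SZ)
  →3  add(add(S(add(SZ, Z)), mul(add(SZ, SZ), add(SSZ, Z))), SZ)
  →4  add(S(add(add(SZ, Z), mul(add(SZ, SZ), add(SSZ, Z)))), SZ)
  →5  S(add(add(add(SZ, Z), mul(add(SZ, SZ), add(SSZ, Z))), SZ))
  →6  S(add(add(S(add(Z, Z)), mul(add(SZ, SZ), add(SSZ, Z))), SZ))
  →7  S(add(S(add(add(Z, Z), mul(add(SZ, SZ), add(SSZ, Z)))), SZ))
  →8  S(S(add(add(add(Z, Z), mul(add(SZ, SZ), add(SSZ, Z))), SZ)))
  →9  S(S(add(add(Z, mul(add(SZ, SZ), add(SSZ, Z))), SZ)))
  →10  S(S(add(mul(add(SZ, SZ), add(SSZ, Z)), SZ)))
  →11  S(S(add(mul(S(add(Z, SZ)), add(SSZ, Z)), SZ)))
  →12  S(S(add(add(add(SSZ, Z), mul(add(Z, SZ), add(SSZ, Z))), SZ)))
  →13  S(S(add(add(S(add(SZ, Z)), mul(add(Z, SZ), add(SSZ, Z))), SZ)))
  →14  S(S(add(S(add(add(SZ, Z), mul(add(Z, SZ), add(SSZ, Z)))), SZ)))
  →15  S(S(S(add(add(add(SZ, Z), mul(add(Z, SZ), add(SSZ, Z))), SZ))))
  →16  S(S(S(add(add(S(add(Z, Z)), mul(add(Z, SZ), add(SSZ, Z))), SZ))))
  →17  S(S(S(add(S(add(add(Z, Z), mul(add(Z, SZ), add(SSZ, Z)))), SZ))))
  →18  S(S(S(S(add(add(add(Z, Z), mul(add(Z, SZ), add(SSZ, Z))), SZ)))))
  →19  S(S(S(S(add(add(Z, mul(add(Z, SZ), add(SSZ, Z))), SZ)))))
  →20  S(S(S(S(add(mul(add(Z, SZ), add(SSZ, Z)), SZ)))))
  →21  S(S(S(S(add(mul(SZ, add(SSZ, Z)), SZ)))))
  →22  S(S(S(S(add(add(add(SSZ, Z), mul(Z, add(SSZ, Z))), SZ)))))
  →23  S(S(S(S(add(add(S(add(SZ, Z)), mul(Z, add(SSZ, Z))), SZ)))))
  →24  S(S(S(S(add(S(add(add(SZ, Z), mul(Z, add(SSZ, Z)))), SZ)))))
  →25  S(S(S(S(S(add(add(add(SZ, Z), mul(Z, add(SSZ, Z))), SZ))))))
  →26  S(S(S(S(S(add(add(S(add(Z, Z)), mul(Z, add(SSZ, Z))), SZ))))))
  →27  S(S(S(S(S(add(S(add(add(Z, Z), mul(Z, add(SSZ, Z)))), SZ))))))
  →28  S(S(S(S(S(S(add(add(add(Z, Z), mul(Z, add(SSZ, Z))), SZ)))))))
  →29  S(S(S(S(S(S(add(add(Z, mul(Z, add(SSZ, Z))), SZ)))))))
  →30  S(S(S(S(S(S(add(mul(Z, add(SSZ, Z)), SZ)))))))
  →31  S(S(S(S(S(S(add(Z, SZ)))))))
  →32  S^7(Z)

Answer: normal form = S^7(Z)  (in 32 steps)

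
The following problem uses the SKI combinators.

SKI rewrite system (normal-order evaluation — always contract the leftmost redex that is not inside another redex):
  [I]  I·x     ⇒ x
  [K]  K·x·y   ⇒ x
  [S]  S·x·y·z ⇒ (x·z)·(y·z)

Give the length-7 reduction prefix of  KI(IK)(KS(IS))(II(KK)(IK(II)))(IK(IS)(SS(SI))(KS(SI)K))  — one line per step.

Answer: after 7 steps: SK(K(IS)(SS(SI))(KS(SI)K))

Derivation:
  start: KI(IK)(KS(IS))(II(KK)(IK(II)))(IK(IS)(SS(SI))(KS(SI)K))
  step 1: I(KS(IS))(II(KK)(IK(II)))(IK(IS)(SS(SI))(KS(SI)K))
  step 2: KS(IS)(II(KK)(IK(II)))(IK(IS)(SS(SI))(KS(SI)K))
  step 3: S(II(KK)(IK(II)))(IK(IS)(SS(SI))(KS(SI)K))
  step 4: S(I(KK)(IK(II)))(IK(IS)(SS(SI))(KS(SI)K))
  step 5: S(KK(IK(II)))(IK(IS)(SS(SI))(KS(SI)K))
  step 6: SK(IK(IS)(SS(SI))(KS(SI)K))
  step 7: SK(K(IS)(SS(SI))(KS(SI)K))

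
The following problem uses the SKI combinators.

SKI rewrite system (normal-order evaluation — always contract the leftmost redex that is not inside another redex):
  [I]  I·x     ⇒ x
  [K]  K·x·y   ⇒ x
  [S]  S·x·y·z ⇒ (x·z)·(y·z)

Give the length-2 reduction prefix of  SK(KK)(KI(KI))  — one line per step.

  start: SK(KK)(KI(KI))
  step 1: K(KI(KI))(KK(KI(KI)))
  step 2: KI(KI)

Answer: after 2 steps: KI(KI)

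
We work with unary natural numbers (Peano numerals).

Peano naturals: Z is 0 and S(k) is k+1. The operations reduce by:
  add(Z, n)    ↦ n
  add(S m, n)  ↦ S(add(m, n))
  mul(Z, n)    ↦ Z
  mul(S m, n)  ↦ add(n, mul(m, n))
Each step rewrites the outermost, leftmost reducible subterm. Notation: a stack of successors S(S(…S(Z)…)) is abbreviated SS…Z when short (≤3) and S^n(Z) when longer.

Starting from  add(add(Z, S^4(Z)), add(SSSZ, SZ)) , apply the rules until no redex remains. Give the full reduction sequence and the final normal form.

Answer: normal form = S^8(Z)  (in 10 steps)

Working:
  start: add(add(Z, S^4(Z)), add(SSSZ, SZ))
  [1] add(S^4(Z), add(SSSZ, SZ))
  [2] S(add(SSSZ, add(SSSZ, SZ)))
  [3] S(S(add(SSZ, add(SSSZ, SZ))))
  [4] S(S(S(add(SZ, add(SSSZ, SZ)))))
  [5] S(S(S(S(add(Z, add(SSSZ, SZ))))))
  [6] S(S(S(S(add(SSSZ, SZ)))))
  [7] S(S(S(S(S(add(SSZ, SZ))))))
  [8] S(S(S(S(S(S(add(SZ, SZ)))))))
  [9] S(S(S(S(S(S(S(add(Z, SZ))))))))
  [10] S^8(Z)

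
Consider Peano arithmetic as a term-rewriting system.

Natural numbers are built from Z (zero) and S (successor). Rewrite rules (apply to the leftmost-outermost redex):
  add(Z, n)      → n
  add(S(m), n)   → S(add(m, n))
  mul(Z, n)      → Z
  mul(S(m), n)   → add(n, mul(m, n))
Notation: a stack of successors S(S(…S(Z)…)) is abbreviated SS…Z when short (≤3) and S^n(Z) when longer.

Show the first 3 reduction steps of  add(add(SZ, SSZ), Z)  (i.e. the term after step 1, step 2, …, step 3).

Answer: after 3 steps: S(add(SSZ, Z))

Reduction:
  start: add(add(SZ, SSZ), Z)
  step 1: add(S(add(Z, SSZ)), Z)
  step 2: S(add(add(Z, SSZ), Z))
  step 3: S(add(SSZ, Z))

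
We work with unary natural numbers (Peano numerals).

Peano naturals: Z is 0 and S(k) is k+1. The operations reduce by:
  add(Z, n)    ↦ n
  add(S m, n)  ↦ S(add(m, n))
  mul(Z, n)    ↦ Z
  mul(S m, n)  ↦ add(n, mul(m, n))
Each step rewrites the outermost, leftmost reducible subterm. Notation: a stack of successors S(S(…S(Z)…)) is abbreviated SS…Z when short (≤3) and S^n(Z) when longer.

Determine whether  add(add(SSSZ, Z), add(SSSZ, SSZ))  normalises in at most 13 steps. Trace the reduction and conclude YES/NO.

Answer: YES — reaches normal form S^8(Z) in 12 ≤ 13 steps

Reduction:
  start: add(add(SSSZ, Z), add(SSSZ, SSZ))
  step 1: add(S(add(SSZ, Z)), add(SSSZ, SSZ))
  step 2: S(add(add(SSZ, Z), add(SSSZ, SSZ)))
  step 3: S(add(S(add(SZ, Z)), add(SSSZ, SSZ)))
  step 4: S(S(add(add(SZ, Z), add(SSSZ, SSZ))))
  step 5: S(S(add(S(add(Z, Z)), add(SSSZ, SSZ))))
  step 6: S(S(S(add(add(Z, Z), add(SSSZ, SSZ)))))
  step 7: S(S(S(add(Z, add(SSSZ, SSZ)))))
  step 8: S(S(S(add(SSSZ, SSZ))))
  step 9: S(S(S(S(add(SSZ, SSZ)))))
  step 10: S(S(S(S(S(add(SZ, SSZ))))))
  step 11: S(S(S(S(S(S(add(Z, SSZ)))))))
  step 12: S^8(Z)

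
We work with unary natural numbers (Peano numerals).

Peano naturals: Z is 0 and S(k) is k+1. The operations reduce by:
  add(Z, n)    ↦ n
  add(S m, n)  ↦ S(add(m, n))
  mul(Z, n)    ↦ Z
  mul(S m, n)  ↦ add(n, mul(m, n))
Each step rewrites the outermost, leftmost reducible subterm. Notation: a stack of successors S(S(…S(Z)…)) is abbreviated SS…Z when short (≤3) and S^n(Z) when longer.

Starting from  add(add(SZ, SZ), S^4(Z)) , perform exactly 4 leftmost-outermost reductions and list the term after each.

Answer: after 4 steps: S(S(add(Z, S^4(Z))))

Working:
  start: add(add(SZ, SZ), S^4(Z))
  [1] add(S(add(Z, SZ)), S^4(Z))
  [2] S(add(add(Z, SZ), S^4(Z)))
  [3] S(add(SZ, S^4(Z)))
  [4] S(S(add(Z, S^4(Z))))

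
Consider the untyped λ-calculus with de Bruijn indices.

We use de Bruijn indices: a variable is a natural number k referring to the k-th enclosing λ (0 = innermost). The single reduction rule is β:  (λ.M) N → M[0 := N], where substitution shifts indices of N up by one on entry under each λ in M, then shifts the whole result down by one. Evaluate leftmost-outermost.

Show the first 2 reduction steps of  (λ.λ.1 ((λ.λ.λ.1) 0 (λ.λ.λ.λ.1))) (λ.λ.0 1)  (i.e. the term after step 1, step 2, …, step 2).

  start: (λ.λ.1 ((λ.λ.λ.1) 0 (λ.λ.λ.λ.1))) (λ.λ.0 1)
  step 1: λ.(λ.λ.0 1) ((λ.λ.λ.1) 0 (λ.λ.λ.λ.1))
  step 2: λ.λ.0 ((λ.λ.λ.1) 1 (λ.λ.λ.λ.1))

Answer: after 2 steps: λ.λ.0 ((λ.λ.λ.1) 1 (λ.λ.λ.λ.1))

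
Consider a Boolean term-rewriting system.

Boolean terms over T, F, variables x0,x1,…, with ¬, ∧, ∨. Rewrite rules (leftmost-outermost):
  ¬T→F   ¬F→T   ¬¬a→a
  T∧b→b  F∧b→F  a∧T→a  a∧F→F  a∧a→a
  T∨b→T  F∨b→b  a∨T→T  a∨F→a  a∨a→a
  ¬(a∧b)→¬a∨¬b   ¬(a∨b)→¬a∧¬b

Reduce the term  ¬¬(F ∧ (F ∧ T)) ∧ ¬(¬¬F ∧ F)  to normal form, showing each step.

  start: ¬¬(F ∧ (F ∧ T)) ∧ ¬(¬¬F ∧ F)
  [1] (F ∧ (F ∧ T)) ∧ ¬(¬¬F ∧ F)
  [2] F ∧ ¬(¬¬F ∧ F)
  [3] F

Answer: normal form = F  (in 3 steps)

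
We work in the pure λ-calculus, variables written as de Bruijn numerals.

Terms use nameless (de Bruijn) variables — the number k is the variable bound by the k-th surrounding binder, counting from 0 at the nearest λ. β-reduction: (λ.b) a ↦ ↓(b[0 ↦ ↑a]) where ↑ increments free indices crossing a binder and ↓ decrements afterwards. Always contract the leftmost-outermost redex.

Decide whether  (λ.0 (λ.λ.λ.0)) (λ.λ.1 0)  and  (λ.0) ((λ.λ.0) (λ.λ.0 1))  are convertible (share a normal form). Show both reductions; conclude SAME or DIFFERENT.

Term A:
  start: (λ.0 (λ.λ.λ.0)) (λ.λ.1 0)
  [1] (λ.λ.1 0) (λ.λ.λ.0)
  [2] λ.(λ.λ.λ.0) 0
  [3] λ.λ.λ.0

Term B:
  start: (λ.0) ((λ.λ.0) (λ.λ.0 1))
  [1] (λ.λ.0) (λ.λ.0 1)
  [2] λ.0

Answer: DIFFERENT — A ⇓ λ.λ.λ.0, B ⇓ λ.0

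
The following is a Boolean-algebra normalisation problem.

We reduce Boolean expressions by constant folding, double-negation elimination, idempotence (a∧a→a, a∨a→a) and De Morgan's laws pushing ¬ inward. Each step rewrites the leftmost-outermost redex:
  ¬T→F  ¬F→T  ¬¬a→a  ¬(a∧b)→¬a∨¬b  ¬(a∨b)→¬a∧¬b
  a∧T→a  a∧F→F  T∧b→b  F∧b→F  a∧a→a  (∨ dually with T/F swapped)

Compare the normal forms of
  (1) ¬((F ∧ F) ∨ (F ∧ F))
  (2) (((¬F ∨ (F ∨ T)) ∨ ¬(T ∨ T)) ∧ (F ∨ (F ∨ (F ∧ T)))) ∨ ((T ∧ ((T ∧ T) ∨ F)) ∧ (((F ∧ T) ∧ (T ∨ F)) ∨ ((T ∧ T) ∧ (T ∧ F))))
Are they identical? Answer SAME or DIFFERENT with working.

Answer: DIFFERENT — A ⇓ T, B ⇓ F

Derivation:
Term A:
  start: ¬((F ∧ F) ∨ (F ∧ F))
  [1] ¬(F ∧ F) ∧ ¬(F ∧ F)
  [2] ¬(F ∧ F)
  [3] ¬F ∨ ¬F
  [4] ¬F
  [5] T

Term B:
  start: (((¬F ∨ (F ∨ T)) ∨ ¬(T ∨ T)) ∧ (F ∨ (F ∨ (F ∧ T)))) ∨ ((T ∧ ((T ∧ T) ∨ F)) ∧ (((F ∧ T) ∧ (T ∨ F)) ∨ ((T ∧ T) ∧ (T ∧ F))))
  [1] (((T ∨ (F ∨ T)) ∨ ¬(T ∨ T)) ∧ (F ∨ (F ∨ (F ∧ T)))) ∨ ((T ∧ ((T ∧ T) ∨ F)) ∧ (((F ∧ T) ∧ (T ∨ F)) ∨ ((T ∧ T) ∧ (T ∧ F))))
  [2] ((T ∨ ¬(T ∨ T)) ∧ (F ∨ (F ∨ (F ∧ T)))) ∨ ((T ∧ ((T ∧ T) ∨ F)) ∧ (((F ∧ T) ∧ (T ∨ F)) ∨ ((T ∧ T) ∧ (T ∧ F))))
  [3] (T ∧ (F ∨ (F ∨ (F ∧ T)))) ∨ ((T ∧ ((T ∧ T) ∨ F)) ∧ (((F ∧ T) ∧ (T ∨ F)) ∨ ((T ∧ T) ∧ (T ∧ F))))
  [4] (F ∨ (F ∨ (F ∧ T))) ∨ ((T ∧ ((T ∧ T) ∨ F)) ∧ (((F ∧ T) ∧ (T ∨ F)) ∨ ((T ∧ T) ∧ (T ∧ F))))
  [5] (F ∨ (F ∧ T)) ∨ ((T ∧ ((T ∧ T) ∨ F)) ∧ (((F ∧ T) ∧ (T ∨ F)) ∨ ((T ∧ T) ∧ (T ∧ F))))
  [6] (F ∧ T) ∨ ((T ∧ ((T ∧ T) ∨ F)) ∧ (((F ∧ T) ∧ (T ∨ F)) ∨ ((T ∧ T) ∧ (T ∧ F))))
  [7] F ∨ ((T ∧ ((T ∧ T) ∨ F)) ∧ (((F ∧ T) ∧ (T ∨ F)) ∨ ((T ∧ T) ∧ (T ∧ F))))
  [8] (T ∧ ((T ∧ T) ∨ F)) ∧ (((F ∧ T) ∧ (T ∨ F)) ∨ ((T ∧ T) ∧ (T ∧ F)))
  [9] ((T ∧ T) ∨ F) ∧ (((F ∧ T) ∧ (T ∨ F)) ∨ ((T ∧ T) ∧ (T ∧ F)))
  [10] (T ∧ T) ∧ (((F ∧ T) ∧ (T ∨ F)) ∨ ((T ∧ T) ∧ (T ∧ F)))
  [11] T ∧ (((F ∧ T) ∧ (T ∨ F)) ∨ ((T ∧ T) ∧ (T ∧ F)))
  [12] ((F ∧ T) ∧ (T ∨ F)) ∨ ((T ∧ T) ∧ (T ∧ F))
  [13] (F ∧ (T ∨ F)) ∨ ((T ∧ T) ∧ (T ∧ F))
  [14] F ∨ ((T ∧ T) ∧ (T ∧ F))
  [15] (T ∧ T) ∧ (T ∧ F)
  [16] T ∧ (T ∧ F)
  [17] T ∧ F
  [18] F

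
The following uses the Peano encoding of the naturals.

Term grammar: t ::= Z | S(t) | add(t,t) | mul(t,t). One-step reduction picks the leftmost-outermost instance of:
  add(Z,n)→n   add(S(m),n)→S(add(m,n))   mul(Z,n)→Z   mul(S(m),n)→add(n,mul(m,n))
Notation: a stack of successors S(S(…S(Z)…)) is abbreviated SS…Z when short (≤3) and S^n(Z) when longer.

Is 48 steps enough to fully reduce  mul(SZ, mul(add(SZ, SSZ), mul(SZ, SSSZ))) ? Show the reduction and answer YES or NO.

Answer: YES — reaches normal form S^9(Z) in 48 ≤ 48 steps

Derivation:
  start: mul(SZ, mul(add(SZ, SSZ), mul(SZ, SSSZ)))
  →1  add(mul(add(SZ, SSZ), mul(SZ, SSSZ)), mul(Z, mul(add(SZ, SSZ), mul(SZ, SSSZ))))
  →2  add(mul(S(add(Z, SSZ)), mul(SZ, SSSZ)), mul(Z, mul(add(SZ, SSZ), mul(SZ, SSSZ))))
  →3  add(add(mul(SZ, SSSZ), mul(add(Z, SSZ), mul(SZ, SSSZ))), mul(Z, mul(add(SZ, SSZ), mul(SZ, SSSZ))))
  →4  add(add(add(SSSZ, mul(Z, SSSZ)), mul(add(Z, SSZ), mul(SZ, SSSZ))), mul(Z, mul(add(SZ, SSZ), mul(SZ, SSSZ))))
  →5  add(add(S(add(SSZ, mul(Z, SSSZ))), mul(add(Z, SSZ), mul(SZ, SSSZ))), mul(Z, mul(add(SZ, SSZ), mul(SZ, SSSZ))))
  →6  add(S(add(add(SSZ, mul(Z, SSSZ)), mul(add(Z, SSZ), mul(SZ, SSSZ)))), mul(Z, mul(add(SZ, SSZ), mul(SZ, SSSZ))))
  →7  S(add(add(add(SSZ, mul(Z, SSSZ)), mul(add(Z, SSZ), mul(SZ, SSSZ))), mul(Z, mul(add(SZ, SSZ), mul(SZ, SSSZ)))))
  →8  S(add(add(S(add(SZ, mul(Z, SSSZ))), mul(add(Z, SSZ), mul(SZ, SSSZ))), mul(Z, mul(add(SZ, SSZ), mul(SZ, SSSZ)))))
  →9  S(add(S(add(add(SZ, mul(Z, SSSZ)), mul(add(Z, SSZ), mul(SZ, SSSZ)))), mul(Z, mul(add(SZ, SSZ), mul(SZ, SSSZ)))))
  →10  S(S(add(add(add(SZ, mul(Z, SSSZ)), mul(add(Z, SSZ), mul(SZ, SSSZ))), mul(Z, mul(add(SZ, SSZ), mul(SZ, SSSZ))))))
  →11  S(S(add(add(S(add(Z, mul(Z, SSSZ))), mul(add(Z, SSZ), mul(SZ, SSSZ))), mul(Z, mul(add(SZ, SSZ), mul(SZ, SSSZ))))))
  →12  S(S(add(S(add(add(Z, mul(Z, SSSZ)), mul(add(Z, SSZ), mul(SZ, SSSZ)))), mul(Z, mul(add(SZ, SSZ), mul(SZ, SSSZ))))))
  →13  S(S(S(add(add(add(Z, mul(Z, SSSZ)), mul(add(Z, SSZ), mul(SZ, SSSZ))), mul(Z, mul(add(SZ, SSZ), mul(SZ, SSSZ)))))))
  →14  S(S(S(add(add(mul(Z, SSSZ), mul(add(Z, SSZ), mul(SZ, SSSZ))), mul(Z, mul(add(SZ, SSZ), mul(SZ, SSSZ)))))))
  →15  S(S(S(add(add(Z, mul(add(Z, SSZ), mul(SZ, SSSZ))), mul(Z, mul(add(SZ, SSZ), mul(SZ, SSSZ)))))))
  →16  S(S(S(add(mul(add(Z, SSZ), mul(SZ, SSSZ)), mul(Z, mul(add(SZ, SSZ), mul(SZ, SSSZ)))))))
  →17  S(S(S(add(mul(SSZ, mul(SZ, SSSZ)), mul(Z, mul(add(SZ, SSZ), mul(SZ, SSSZ)))))))
  →18  S(S(S(add(add(mul(SZ, SSSZ), mul(SZ, mul(SZ, SSSZ))), mul(Z, mul(add(SZ, SSZ), mul(SZ, SSSZ)))))))
  →19  S(S(S(add(add(add(SSSZ, mul(Z, SSSZ)), mul(SZ, mul(SZ, SSSZ))), mul(Z, mul(add(SZ, SSZ), mul(SZ, SSSZ)))))))
  →20  S(S(S(add(add(S(add(SSZ, mul(Z, SSSZ))), mul(SZ, mul(SZ, SSSZ))), mul(Z, mul(add(SZ, SSZ), mul(SZ, SSSZ)))))))
  →21  S(S(S(add(S(add(add(SSZ, mul(Z, SSSZ)), mul(SZ, mul(SZ, SSSZ)))), mul(Z, mul(add(SZ, SSZ), mul(SZ, SSSZ)))))))
  →22  S(S(S(S(add(add(add(SSZ, mul(Z, SSSZ)), mul(SZ, mul(SZ, SSSZ))), mul(Z, mul(add(SZ, SSZ), mul(SZ, SSSZ))))))))
  →23  S(S(S(S(add(add(S(add(SZ, mul(Z, SSSZ))), mul(SZ, mul(SZ, SSSZ))), mul(Z, mul(add(SZ, SSZ), mul(SZ, SSSZ))))))))
  →24  S(S(S(S(add(S(add(add(SZ, mul(Z, SSSZ)), mul(SZ, mul(SZ, SSSZ)))), mul(Z, mul(add(SZ, SSZ), mul(SZ, SSSZ))))))))
  →25  S(S(S(S(S(add(add(add(SZ, mul(Z, SSSZ)), mul(SZ, mul(SZ, SSSZ))), mul(Z, mul(add(SZ, SSZ), mul(SZ, SSSZ)))))))))
  →26  S(S(S(S(S(add(add(S(add(Z, mul(Z, SSSZ))), mul(SZ, mul(SZ, SSSZ))), mul(Z, mul(add(SZ, SSZ), mul(SZ, SSSZ)))))))))
  →27  S(S(S(S(S(add(S(add(add(Z, mul(Z, SSSZ)), mul(SZ, mul(SZ, SSSZ)))), mul(Z, mul(add(SZ, SSZ), mul(SZ, SSSZ)))))))))
  →28  S(S(S(S(S(S(add(add(add(Z, mul(Z, SSSZ)), mul(SZ, mul(SZ, SSSZ))), mul(Z, mul(add(SZ, SSZ), mul(SZ, SSSZ))))))))))
  →29  S(S(S(S(S(S(add(add(mul(Z, SSSZ), mul(SZ, mul(SZ, SSSZ))), mul(Z, mul(add(SZ, SSZ), mul(SZ, SSSZ))))))))))
  →30  S(S(S(S(S(S(add(add(Z, mul(SZ, mul(SZ, SSSZ))), mul(Z, mul(add(SZ, SSZ), mul(SZ, SSSZ))))))))))
  →31  S(S(S(S(S(S(add(mul(SZ, mul(SZ, SSSZ)), mul(Z, mul(add(SZ, SSZ), mul(SZ, SSSZ))))))))))
  →32  S(S(S(S(S(S(add(add(mul(SZ, SSSZ), mul(Z, mul(SZ, SSSZ))), mul(Z, mul(add(SZ, SSZ), mul(SZ, SSSZ))))))))))
  →33  S(S(S(S(S(S(add(add(add(SSSZ, mul(Z, SSSZ)), mul(Z, mul(SZ, SSSZ))), mul(Z, mul(add(SZ, SSZ), mul(SZ, SSSZ))))))))))
  →34  S(S(S(S(S(S(add(add(S(add(SSZ, mul(Z, SSSZ))), mul(Z, mul(SZ, SSSZ))), mul(Z, mul(add(SZ, SSZ), mul(SZ, SSSZ))))))))))
  →35  S(S(S(S(S(S(add(S(add(add(SSZ, mul(Z, SSSZ)), mul(Z, mul(SZ, SSSZ)))), mul(Z, mul(add(SZ, SSZ), mul(SZ, SSSZ))))))))))
  →36  S(S(S(S(S(S(S(add(add(add(SSZ, mul(Z, SSSZ)), mul(Z, mul(SZ, SSSZ))), mul(Z, mul(add(SZ, SSZ), mul(SZ, SSSZ)))))))))))
  →37  S(S(S(S(S(S(S(add(add(S(add(SZ, mul(Z, SSSZ))), mul(Z, mul(SZ, SSSZ))), mul(Z, mul(add(SZ, SSZ), mul(SZ, SSSZ)))))))))))
  →38  S(S(S(S(S(S(S(add(S(add(add(SZ, mul(Z, SSSZ)), mul(Z, mul(SZ, SSSZ)))), mul(Z, mul(add(SZ, SSZ), mul(SZ, SSSZ)))))))))))
  →39  S(S(S(S(S(S(S(S(add(add(add(SZ, mul(Z, SSSZ)), mul(Z, mul(SZ, SSSZ))), mul(Z, mul(add(SZ, SSZ), mul(SZ, SSSZ))))))))))))
  →40  S(S(S(S(S(S(S(S(add(add(S(add(Z, mul(Z, SSSZ))), mul(Z, mul(SZ, SSSZ))), mul(Z, mul(add(SZ, SSZ), mul(SZ, SSSZ))))))))))))
  →41  S(S(S(S(S(S(S(S(add(S(add(add(Z, mul(Z, SSSZ)), mul(Z, mul(SZ, SSSZ)))), mul(Z, mul(add(SZ, SSZ), mul(SZ, SSSZ))))))))))))
  →42  S(S(S(S(S(S(S(S(S(add(add(add(Z, mul(Z, SSSZ)), mul(Z, mul(SZ, SSSZ))), mul(Z, mul(add(SZ, SSZ), mul(SZ, SSSZ)))))))))))))
  →43  S(S(S(S(S(S(S(S(S(add(add(mul(Z, SSSZ), mul(Z, mul(SZ, SSSZ))), mul(Z, mul(add(SZ, SSZ), mul(SZ, SSSZ)))))))))))))
  →44  S(S(S(S(S(S(S(S(S(add(add(Z, mul(Z, mul(SZ, SSSZ))), mul(Z, mul(add(SZ, SSZ), mul(SZ, SSSZ)))))))))))))
  →45  S(S(S(S(S(S(S(S(S(add(mul(Z, mul(SZ, SSSZ)), mul(Z, mul(add(SZ, SSZ), mul(SZ, SSSZ)))))))))))))
  →46  S(S(S(S(S(S(S(S(S(add(Z, mul(Z, mul(add(SZ, SSZ), mul(SZ, SSSZ)))))))))))))
  →47  S(S(S(S(S(S(S(S(S(mul(Z, mul(add(SZ, SSZ), mul(SZ, SSSZ))))))))))))
  →48  S^9(Z)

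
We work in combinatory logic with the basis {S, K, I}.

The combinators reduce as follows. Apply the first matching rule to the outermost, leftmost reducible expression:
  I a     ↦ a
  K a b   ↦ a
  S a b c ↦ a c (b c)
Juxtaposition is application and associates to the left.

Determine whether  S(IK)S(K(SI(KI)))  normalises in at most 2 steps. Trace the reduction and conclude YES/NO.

Answer: NO — after 2 steps the term is K(K(SI(KI)))(S(K(SI(KI)))), not yet normal

Working:
  start: S(IK)S(K(SI(KI)))
  →1  IK(K(SI(KI)))(S(K(SI(KI))))
  →2  K(K(SI(KI)))(S(K(SI(KI))))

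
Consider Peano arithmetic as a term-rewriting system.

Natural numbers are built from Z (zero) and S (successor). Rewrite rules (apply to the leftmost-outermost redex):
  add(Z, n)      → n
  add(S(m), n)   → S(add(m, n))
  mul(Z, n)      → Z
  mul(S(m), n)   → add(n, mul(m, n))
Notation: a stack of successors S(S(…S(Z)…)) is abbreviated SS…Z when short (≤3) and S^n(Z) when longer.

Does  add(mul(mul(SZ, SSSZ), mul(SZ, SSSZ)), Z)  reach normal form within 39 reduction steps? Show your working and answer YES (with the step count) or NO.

  start: add(mul(mul(SZ, SSSZ), mul(SZ, SSSZ)), Z)
  [1] add(mul(add(SSSZ, mul(Z, SSSZ)), mul(SZ, SSSZ)), Z)
  [2] add(mul(S(add(SSZ, mul(Z, SSSZ))), mul(SZ, SSSZ)), Z)
  [3] add(add(mul(SZ, SSSZ), mul(add(SSZ, mul(Z, SSSZ)), mul(SZ, SSSZ))), Z)
  [4] add(add(add(SSSZ, mul(Z, SSSZ)), mul(add(SSZ, mul(Z, SSSZ)), mul(SZ, SSSZ))), Z)
  [5] add(add(S(add(SSZ, mul(Z, SSSZ))), mul(add(SSZ, mul(Z, SSSZ)), mul(SZ, SSSZ))), Z)
  [6] add(S(add(add(SSZ, mul(Z, SSSZ)), mul(add(SSZ, mul(Z, SSSZ)), mul(SZ, SSSZ)))), Z)
  [7] S(add(add(add(SSZ, mul(Z, SSSZ)), mul(add(SSZ, mul(Z, SSSZ)), mul(SZ, SSSZ))), Z))
  [8] S(add(add(S(add(SZ, mul(Z, SSSZ))), mul(add(SSZ, mul(Z, SSSZ)), mul(SZ, SSSZ))), Z))
  [9] S(add(S(add(add(SZ, mul(Z, SSSZ)), mul(add(SSZ, mul(Z, SSSZ)), mul(SZ, SSSZ)))), Z))
  [10] S(S(add(add(add(SZ, mul(Z, SSSZ)), mul(add(SSZ, mul(Z, SSSZ)), mul(SZ, SSSZ))), Z)))
  [11] S(S(add(add(S(add(Z, mul(Z, SSSZ))), mul(add(SSZ, mul(Z, SSSZ)), mul(SZ, SSSZ))), Z)))
  [12] S(S(add(S(add(add(Z, mul(Z, SSSZ)), mul(add(SSZ, mul(Z, SSSZ)), mul(SZ, SSSZ)))), Z)))
  [13] S(S(S(add(add(add(Z, mul(Z, SSSZ)), mul(add(SSZ, mul(Z, SSSZ)), mul(SZ, SSSZ))), Z))))
  [14] S(S(S(add(add(mul(Z, SSSZ), mul(add(SSZ, mul(Z, SSSZ)), mul(SZ, SSSZ))), Z))))
  [15] S(S(S(add(add(Z, mul(add(SSZ, mul(Z, SSSZ)), mul(SZ, SSSZ))), Z))))
  [16] S(S(S(add(mul(add(SSZ, mul(Z, SSSZ)), mul(SZ, SSSZ)), Z))))
  [17] S(S(S(add(mul(S(add(SZ, mul(Z, SSSZ))), mul(SZ, SSSZ)), Z))))
  [18] S(S(S(add(add(mul(SZ, SSSZ), mul(add(SZ, mul(Z, SSSZ)), mul(SZ, SSSZ))), Z))))
  [19] S(S(S(add(add(add(SSSZ, mul(Z, SSSZ)), mul(add(SZ, mul(Z, SSSZ)), mul(SZ, SSSZ))), Z))))
  [20] S(S(S(add(add(S(add(SSZ, mul(Z, SSSZ))), mul(add(SZ, mul(Z, SSSZ)), mul(SZ, SSSZ))), Z))))
  [21] S(S(S(add(S(add(add(SSZ, mul(Z, SSSZ)), mul(add(SZ, mul(Z, SSSZ)), mul(SZ, SSSZ)))), Z))))
  [22] S(S(S(S(add(add(add(SSZ, mul(Z, SSSZ)), mul(add(SZ, mul(Z, SSSZ)), mul(SZ, SSSZ))), Z)))))
  [23] S(S(S(S(add(add(S(add(SZ, mul(Z, SSSZ))), mul(add(SZ, mul(Z, SSSZ)), mul(SZ, SSSZ))), Z)))))
  [24] S(S(S(S(add(S(add(add(SZ, mul(Z, SSSZ)), mul(add(SZ, mul(Z, SSSZ)), mul(SZ, SSSZ)))), Z)))))
  [25] S(S(S(S(S(add(add(add(SZ, mul(Z, SSSZ)), mul(add(SZ, mul(Z, SSSZ)), mul(SZ, SSSZ))), Z))))))
  [26] S(S(S(S(S(add(add(S(add(Z, mul(Z, SSSZ))), mul(add(SZ, mul(Z, SSSZ)), mul(SZ, SSSZ))), Z))))))
  [27] S(S(S(S(S(add(S(add(add(Z, mul(Z, SSSZ)), mul(add(SZ, mul(Z, SSSZ)), mul(SZ, SSSZ)))), Z))))))
  [28] S(S(S(S(S(S(add(add(add(Z, mul(Z, SSSZ)), mul(add(SZ, mul(Z, SSSZ)), mul(SZ, SSSZ))), Z)))))))
  [29] S(S(S(S(S(S(add(add(mul(Z, SSSZ), mul(add(SZ, mul(Z, SSSZ)), mul(SZ, SSSZ))), Z)))))))
  [30] S(S(S(S(S(S(add(add(Z, mul(add(SZ, mul(Z, SSSZ)), mul(SZ, SSSZ))), Z)))))))
  [31] S(S(S(S(S(S(add(mul(add(SZ, mul(Z, SSSZ)), mul(SZ, SSSZ)), Z)))))))
  [32] S(S(S(S(S(S(add(mul(S(add(Z, mul(Z, SSSZ))), mul(SZ, SSSZ)), Z)))))))
  [33] S(S(S(S(S(S(add(add(mul(SZ, SSSZ), mul(add(Z, mul(Z, SSSZ)), mul(SZ, SSSZ))), Z)))))))
  [34] S(S(S(S(S(S(add(add(add(SSSZ, mul(Z, SSSZ)), mul(add(Z, mul(Z, SSSZ)), mul(SZ, SSSZ))), Z)))))))
  [35] S(S(S(S(S(S(add(add(S(add(SSZ, mul(Z, SSSZ))), mul(add(Z, mul(Z, SSSZ)), mul(SZ, SSSZ))), Z)))))))
  [36] S(S(S(S(S(S(add(S(add(add(SSZ, mul(Z, SSSZ)), mul(add(Z, mul(Z, SSSZ)), mul(SZ, SSSZ)))), Z)))))))
  [37] S(S(S(S(S(S(S(add(add(add(SSZ, mul(Z, SSSZ)), mul(add(Z, mul(Z, SSSZ)), mul(SZ, SSSZ))), Z))))))))
  [38] S(S(S(S(S(S(S(add(add(S(add(SZ, mul(Z, SSSZ))), mul(add(Z, mul(Z, SSSZ)), mul(SZ, SSSZ))), Z))))))))
  [39] S(S(S(S(S(S(S(add(S(add(add(SZ, mul(Z, SSSZ)), mul(add(Z, mul(Z, SSSZ)), mul(SZ, SSSZ)))), Z))))))))

Answer: NO — after 39 steps the term is S(S(S(S(S(S(S(add(S(add(add(SZ, mul(Z, SSSZ)), mul(add(Z, mul(Z, SSSZ)), mul(SZ, SSSZ)))), Z)))))))), not yet normal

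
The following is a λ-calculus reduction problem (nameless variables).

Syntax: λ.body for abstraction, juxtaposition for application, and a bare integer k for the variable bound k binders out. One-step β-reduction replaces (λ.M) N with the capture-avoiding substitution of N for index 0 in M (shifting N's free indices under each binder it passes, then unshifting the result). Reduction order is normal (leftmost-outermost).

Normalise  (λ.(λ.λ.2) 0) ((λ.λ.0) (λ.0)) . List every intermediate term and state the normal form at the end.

Answer: normal form = λ.λ.0  (in 3 steps)

Reduction:
  start: (λ.(λ.λ.2) 0) ((λ.λ.0) (λ.0))
  [1] (λ.λ.(λ.λ.0) (λ.0)) ((λ.λ.0) (λ.0))
  [2] λ.(λ.λ.0) (λ.0)
  [3] λ.λ.0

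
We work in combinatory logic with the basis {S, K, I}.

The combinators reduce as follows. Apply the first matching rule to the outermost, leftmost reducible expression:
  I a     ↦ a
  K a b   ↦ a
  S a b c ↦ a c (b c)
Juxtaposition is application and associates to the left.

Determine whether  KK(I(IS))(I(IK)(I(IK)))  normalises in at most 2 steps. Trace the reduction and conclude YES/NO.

  start: KK(I(IS))(I(IK)(I(IK)))
  step 1: K(I(IK)(I(IK)))
  step 2: K(IK(I(IK)))

Answer: NO — after 2 steps the term is K(IK(I(IK))), not yet normal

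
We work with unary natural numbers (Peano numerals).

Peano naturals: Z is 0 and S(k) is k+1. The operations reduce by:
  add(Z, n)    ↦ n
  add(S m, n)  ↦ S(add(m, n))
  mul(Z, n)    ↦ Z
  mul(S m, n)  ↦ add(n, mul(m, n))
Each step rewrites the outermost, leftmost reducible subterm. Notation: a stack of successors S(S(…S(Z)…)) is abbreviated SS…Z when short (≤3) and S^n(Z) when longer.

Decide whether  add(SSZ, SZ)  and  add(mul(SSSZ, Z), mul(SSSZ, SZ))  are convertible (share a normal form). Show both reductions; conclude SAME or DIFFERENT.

Term A:
  start: add(SSZ, SZ)
  →1  S(add(SZ, SZ))
  →2  S(S(add(Z, SZ)))
  →3  SSSZ

Term B:
  start: add(mul(SSSZ, Z), mul(SSSZ, SZ))
  →1  add(add(Z, mul(SSZ, Z)), mul(SSSZ, SZ))
  →2  add(mul(SSZ, Z), mul(SSSZ, SZ))
  →3  add(add(Z, mul(SZ, Z)), mul(SSSZ, SZ))
  →4  add(mul(SZ, Z), mul(SSSZ, SZ))
  →5  add(add(Z, mul(Z, Z)), mul(SSSZ, SZ))
  →6  add(mul(Z, Z), mul(SSSZ, SZ))
  →7  add(Z, mul(SSSZ, SZ))
  →8  mul(SSSZ, SZ)
  →9  add(SZ, mul(SSZ, SZ))
  →10  S(add(Z, mul(SSZ, SZ)))
  →11  S(mul(SSZ, SZ))
  →12  S(add(SZ, mul(SZ, SZ)))
  →13  S(S(add(Z, mul(SZ, SZ))))
  →14  S(S(mul(SZ, SZ)))
  →15  S(S(add(SZ, mul(Z, SZ))))
  →16  S(S(S(add(Z, mul(Z, SZ)))))
  →17  S(S(S(mul(Z, SZ))))
  →18  SSSZ

Answer: SAME — A ⇓ SSSZ, B ⇓ SSSZ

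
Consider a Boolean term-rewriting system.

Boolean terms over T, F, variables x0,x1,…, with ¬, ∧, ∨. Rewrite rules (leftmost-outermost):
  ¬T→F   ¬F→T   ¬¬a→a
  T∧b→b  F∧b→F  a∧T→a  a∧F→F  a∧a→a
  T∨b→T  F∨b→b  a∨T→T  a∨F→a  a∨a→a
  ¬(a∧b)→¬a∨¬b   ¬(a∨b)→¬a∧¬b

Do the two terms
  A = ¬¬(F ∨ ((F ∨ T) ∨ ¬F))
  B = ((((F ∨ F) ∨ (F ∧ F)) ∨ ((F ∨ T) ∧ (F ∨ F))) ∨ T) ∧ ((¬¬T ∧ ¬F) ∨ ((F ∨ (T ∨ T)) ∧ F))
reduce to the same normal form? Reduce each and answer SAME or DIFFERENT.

Answer: SAME — A ⇓ T, B ⇓ T

Working:
Term A:
  start: ¬¬(F ∨ ((F ∨ T) ∨ ¬F))
  step 1: F ∨ ((F ∨ T) ∨ ¬F)
  step 2: (F ∨ T) ∨ ¬F
  step 3: T ∨ ¬F
  step 4: T

Term B:
  start: ((((F ∨ F) ∨ (F ∧ F)) ∨ ((F ∨ T) ∧ (F ∨ F))) ∨ T) ∧ ((¬¬T ∧ ¬F) ∨ ((F ∨ (T ∨ T)) ∧ F))
  step 1: T ∧ ((¬¬T ∧ ¬F) ∨ ((F ∨ (T ∨ T)) ∧ F))
  step 2: (¬¬T ∧ ¬F) ∨ ((F ∨ (T ∨ T)) ∧ F)
  step 3: (T ∧ ¬F) ∨ ((F ∨ (T ∨ T)) ∧ F)
  step 4: ¬F ∨ ((F ∨ (T ∨ T)) ∧ F)
  step 5: T ∨ ((F ∨ (T ∨ T)) ∧ F)
  step 6: T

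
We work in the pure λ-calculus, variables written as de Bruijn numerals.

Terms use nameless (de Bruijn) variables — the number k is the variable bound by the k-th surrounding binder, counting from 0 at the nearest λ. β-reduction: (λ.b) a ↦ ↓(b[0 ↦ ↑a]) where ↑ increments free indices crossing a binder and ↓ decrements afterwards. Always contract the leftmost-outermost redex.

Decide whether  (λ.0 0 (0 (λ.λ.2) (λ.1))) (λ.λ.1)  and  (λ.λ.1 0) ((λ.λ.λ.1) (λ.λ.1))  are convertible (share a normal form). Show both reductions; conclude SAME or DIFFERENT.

Answer: SAME — A ⇓ λ.λ.1, B ⇓ λ.λ.1

Working:
Term A:
  start: (λ.0 0 (0 (λ.λ.2) (λ.1))) (λ.λ.1)
  →1  (λ.λ.1) (λ.λ.1) ((λ.λ.1) (λ.λ.λ.λ.1) (λ.λ.λ.1))
  →2  (λ.λ.λ.1) ((λ.λ.1) (λ.λ.λ.λ.1) (λ.λ.λ.1))
  →3  λ.λ.1

Term B:
  start: (λ.λ.1 0) ((λ.λ.λ.1) (λ.λ.1))
  →1  λ.(λ.λ.λ.1) (λ.λ.1) 0
  →2  λ.(λ.λ.1) 0
  →3  λ.λ.1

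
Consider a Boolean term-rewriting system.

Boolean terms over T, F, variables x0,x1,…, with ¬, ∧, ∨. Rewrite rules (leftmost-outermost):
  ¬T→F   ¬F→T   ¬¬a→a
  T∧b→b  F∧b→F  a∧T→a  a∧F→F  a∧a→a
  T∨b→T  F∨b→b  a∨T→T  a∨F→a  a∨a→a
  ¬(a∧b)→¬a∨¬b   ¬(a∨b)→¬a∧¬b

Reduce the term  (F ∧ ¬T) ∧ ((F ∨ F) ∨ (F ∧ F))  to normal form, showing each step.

  start: (F ∧ ¬T) ∧ ((F ∨ F) ∨ (F ∧ F))
  →1  F ∧ ((F ∨ F) ∨ (F ∧ F))
  →2  F

Answer: normal form = F  (in 2 steps)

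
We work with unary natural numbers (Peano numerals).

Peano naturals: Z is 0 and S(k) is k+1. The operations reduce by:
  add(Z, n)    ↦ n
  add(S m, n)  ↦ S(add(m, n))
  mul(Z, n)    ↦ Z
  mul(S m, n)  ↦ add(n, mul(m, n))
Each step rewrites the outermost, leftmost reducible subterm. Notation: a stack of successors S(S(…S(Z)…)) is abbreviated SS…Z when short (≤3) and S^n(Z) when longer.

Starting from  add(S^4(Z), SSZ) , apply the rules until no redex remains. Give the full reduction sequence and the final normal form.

Answer: normal form = S^6(Z)  (in 5 steps)

Working:
  start: add(S^4(Z), SSZ)
  →1  S(add(SSSZ, SSZ))
  →2  S(S(add(SSZ, SSZ)))
  →3  S(S(S(add(SZ, SSZ))))
  →4  S(S(S(S(add(Z, SSZ)))))
  →5  S^6(Z)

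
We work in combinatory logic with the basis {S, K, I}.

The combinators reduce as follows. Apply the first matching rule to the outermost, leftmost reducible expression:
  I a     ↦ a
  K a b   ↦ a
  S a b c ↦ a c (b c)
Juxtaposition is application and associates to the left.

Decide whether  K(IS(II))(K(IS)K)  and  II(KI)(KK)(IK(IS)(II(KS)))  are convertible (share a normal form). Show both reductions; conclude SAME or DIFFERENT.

Term A:
  start: K(IS(II))(K(IS)K)
  →1  IS(II)
  →2  S(II)
  →3  SI

Term B:
  start: II(KI)(KK)(IK(IS)(II(KS)))
  →1  I(KI)(KK)(IK(IS)(II(KS)))
  →2  KI(KK)(IK(IS)(II(KS)))
  →3  I(IK(IS)(II(KS)))
  →4  IK(IS)(II(KS))
  →5  K(IS)(II(KS))
  →6  IS
  →7  S

Answer: DIFFERENT — A ⇓ SI, B ⇓ S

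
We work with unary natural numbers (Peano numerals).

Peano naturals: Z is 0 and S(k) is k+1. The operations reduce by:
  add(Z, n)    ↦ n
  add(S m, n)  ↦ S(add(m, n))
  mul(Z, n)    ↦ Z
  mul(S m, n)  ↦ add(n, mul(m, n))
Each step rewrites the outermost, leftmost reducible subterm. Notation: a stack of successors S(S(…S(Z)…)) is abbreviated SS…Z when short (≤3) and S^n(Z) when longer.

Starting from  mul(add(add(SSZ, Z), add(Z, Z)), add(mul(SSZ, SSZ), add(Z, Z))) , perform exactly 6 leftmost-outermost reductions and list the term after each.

Answer: after 6 steps: add(S(add(add(SZ, mul(SZ, SSZ)), add(Z, Z))), mul(add(add(SZ, Z), add(Z, Z)), add(mul(SSZ, SSZ), add(Z, Z))))

Working:
  start: mul(add(add(SSZ, Z), add(Z, Z)), add(mul(SSZ, SSZ), add(Z, Z)))
  step 1: mul(add(S(add(SZ, Z)), add(Z, Z)), add(mul(SSZ, SSZ), add(Z, Z)))
  step 2: mul(S(add(add(SZ, Z), add(Z, Z))), add(mul(SSZ, SSZ), add(Z, Z)))
  step 3: add(add(mul(SSZ, SSZ), add(Z, Z)), mul(add(add(SZ, Z), add(Z, Z)), add(mul(SSZ, SSZ), add(Z, Z))))
  step 4: add(add(add(SSZ, mul(SZ, SSZ)), add(Z, Z)), mul(add(add(SZ, Z), add(Z, Z)), add(mul(SSZ, SSZ), add(Z, Z))))
  step 5: add(add(S(add(SZ, mul(SZ, SSZ))), add(Z, Z)), mul(add(add(SZ, Z), add(Z, Z)), add(mul(SSZ, SSZ), add(Z, Z))))
  step 6: add(S(add(add(SZ, mul(SZ, SSZ)), add(Z, Z))), mul(add(add(SZ, Z), add(Z, Z)), add(mul(SSZ, SSZ), add(Z, Z))))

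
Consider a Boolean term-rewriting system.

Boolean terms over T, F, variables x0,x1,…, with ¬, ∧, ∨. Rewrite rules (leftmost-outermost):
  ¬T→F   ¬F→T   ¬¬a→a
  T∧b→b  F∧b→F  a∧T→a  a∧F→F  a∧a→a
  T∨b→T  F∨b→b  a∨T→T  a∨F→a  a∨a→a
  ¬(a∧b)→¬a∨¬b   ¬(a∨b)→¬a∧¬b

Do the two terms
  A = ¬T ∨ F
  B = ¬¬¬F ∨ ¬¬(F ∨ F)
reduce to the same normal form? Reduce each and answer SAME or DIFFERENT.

Answer: DIFFERENT — A ⇓ F, B ⇓ T

Working:
Term A:
  start: ¬T ∨ F
  [1] ¬T
  [2] F

Term B:
  start: ¬¬¬F ∨ ¬¬(F ∨ F)
  [1] ¬F ∨ ¬¬(F ∨ F)
  [2] T ∨ ¬¬(F ∨ F)
  [3] T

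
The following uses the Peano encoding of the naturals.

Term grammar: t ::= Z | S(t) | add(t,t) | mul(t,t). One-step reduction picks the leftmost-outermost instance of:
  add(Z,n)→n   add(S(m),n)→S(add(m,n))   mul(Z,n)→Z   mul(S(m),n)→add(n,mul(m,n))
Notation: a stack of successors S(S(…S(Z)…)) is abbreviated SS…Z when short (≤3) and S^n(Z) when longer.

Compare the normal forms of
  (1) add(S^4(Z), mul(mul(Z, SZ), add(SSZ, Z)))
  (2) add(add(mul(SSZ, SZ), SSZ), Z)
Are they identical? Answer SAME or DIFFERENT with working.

Answer: SAME — A ⇓ S^4(Z), B ⇓ S^4(Z)

Working:
Term A:
  start: add(S^4(Z), mul(mul(Z, SZ), add(SSZ, Z)))
  step 1: S(add(SSSZ, mul(mul(Z, SZ), add(SSZ, Z))))
  step 2: S(S(add(SSZ, mul(mul(Z, SZ), add(SSZ, Z)))))
  step 3: S(S(S(add(SZ, mul(mul(Z, SZ), add(SSZ, Z))))))
  step 4: S(S(S(S(add(Z, mul(mul(Z, SZ), add(SSZ, Z)))))))
  step 5: S(S(S(S(mul(mul(Z, SZ), add(SSZ, Z))))))
  step 6: S(S(S(S(mul(Z, add(SSZ, Z))))))
  step 7: S^4(Z)

Term B:
  start: add(add(mul(SSZ, SZ), SSZ), Z)
  step 1: add(add(add(SZ, mul(SZ, SZ)), SSZ), Z)
  step 2: add(add(S(add(Z, mul(SZ, SZ))), SSZ), Z)
  step 3: add(S(add(add(Z, mul(SZ, SZ)), SSZ)), Z)
  step 4: S(add(add(add(Z, mul(SZ, SZ)), SSZ), Z))
  step 5: S(add(add(mul(SZ, SZ), SSZ), Z))
  step 6: S(add(add(add(SZ, mul(Z, SZ)), SSZ), Z))
  step 7: S(add(add(S(add(Z, mul(Z, SZ))), SSZ), Z))
  step 8: S(add(S(add(add(Z, mul(Z, SZ)), SSZ)), Z))
  step 9: S(S(add(add(add(Z, mul(Z, SZ)), SSZ), Z)))
  step 10: S(S(add(add(mul(Z, SZ), SSZ), Z)))
  step 11: S(S(add(add(Z, SSZ), Z)))
  step 12: S(S(add(SSZ, Z)))
  step 13: S(S(S(add(SZ, Z))))
  step 14: S(S(S(S(add(Z, Z)))))
  step 15: S^4(Z)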